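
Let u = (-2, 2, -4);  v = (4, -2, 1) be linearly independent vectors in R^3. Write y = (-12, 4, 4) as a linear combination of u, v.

y = -2u - 4v

Set up the augmented matrix [u | v | y] and row-reduce.
Row-reducing the augmented matrix gives the unique coefficients (α₁, α₂) = (-2, -4).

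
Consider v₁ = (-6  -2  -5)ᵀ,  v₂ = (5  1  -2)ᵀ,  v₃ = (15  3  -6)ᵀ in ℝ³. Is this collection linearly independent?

One vector is a scalar multiple of another, so the set is dependent.

linearly dependent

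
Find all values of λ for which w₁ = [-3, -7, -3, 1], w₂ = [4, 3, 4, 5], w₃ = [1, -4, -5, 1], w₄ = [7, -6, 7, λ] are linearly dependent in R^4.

Place the vectors as rows of a 4×4 matrix; dependence ⇔ determinant zero.
Expanding, det = 2280 - 114*λ.
Setting this to zero gives λ = 20.

λ = 20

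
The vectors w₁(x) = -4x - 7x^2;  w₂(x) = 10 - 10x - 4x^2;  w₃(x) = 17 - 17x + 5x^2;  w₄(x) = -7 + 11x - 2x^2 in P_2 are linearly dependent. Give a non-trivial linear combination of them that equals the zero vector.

w₁ - w₂ + w₃ + w₄ = 0

Pass to coordinate vectors relative to the basis {1, x, x^2}.
Solve the homogeneous system with w₁, w₂, w₃, w₄ as columns by row-reducing the coefficient matrix.
A generator of the null space is (1, -1, 1, 1).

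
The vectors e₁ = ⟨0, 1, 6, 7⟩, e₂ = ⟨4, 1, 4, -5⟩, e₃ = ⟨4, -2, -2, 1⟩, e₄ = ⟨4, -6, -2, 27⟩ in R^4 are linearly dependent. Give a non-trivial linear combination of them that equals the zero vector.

Write the vectors as columns of a matrix and find a nonzero vector in its null space.
A generator of the null space is (2, -2, 3, -1).

2e₁ - 2e₂ + 3e₃ - e₄ = 0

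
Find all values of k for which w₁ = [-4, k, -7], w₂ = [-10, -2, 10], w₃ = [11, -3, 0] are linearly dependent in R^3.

k = 22/5

Dependence holds iff the 3×3 matrix [w₁ w₂ w₃] is singular.
Cofactor expansion gives det = 110*k - 484.
This vanishes exactly when k = 22/5.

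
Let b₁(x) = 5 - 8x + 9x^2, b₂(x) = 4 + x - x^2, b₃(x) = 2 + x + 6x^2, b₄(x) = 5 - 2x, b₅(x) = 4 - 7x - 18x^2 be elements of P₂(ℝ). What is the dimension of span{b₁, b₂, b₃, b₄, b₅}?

Pass to coordinate vectors with respect to the basis {1, x, x^2}.
Apply Gaussian elimination to the matrix whose rows are b₁, b₂, b₃, b₄, b₅.
There are 3 pivot columns, so rank = 3.
(With 5 elements in a 3-dimensional space the rank is at most 3.)

3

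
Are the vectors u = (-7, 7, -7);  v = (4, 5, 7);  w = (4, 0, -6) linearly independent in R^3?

Form the 3×3 matrix with these as columns; its determinant is 714.
A nonzero determinant means the columns are linearly independent.

linearly independent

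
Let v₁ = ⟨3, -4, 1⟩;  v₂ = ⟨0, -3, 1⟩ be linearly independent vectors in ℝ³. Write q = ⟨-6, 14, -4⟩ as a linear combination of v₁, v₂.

Write q = a₁v₁ + a₂v₂ and equate components.
Row-reducing the augmented matrix gives the unique coefficients (a₁, a₂) = (-2, -2).

q = -2v₁ - 2v₂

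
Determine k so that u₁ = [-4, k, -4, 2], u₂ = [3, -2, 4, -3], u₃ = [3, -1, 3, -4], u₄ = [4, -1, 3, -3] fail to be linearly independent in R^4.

k = 2

Place the vectors as rows of a 4×4 matrix; dependence ⇔ determinant zero.
The determinant works out to 10*k - 20.
Setting this to zero gives k = 2.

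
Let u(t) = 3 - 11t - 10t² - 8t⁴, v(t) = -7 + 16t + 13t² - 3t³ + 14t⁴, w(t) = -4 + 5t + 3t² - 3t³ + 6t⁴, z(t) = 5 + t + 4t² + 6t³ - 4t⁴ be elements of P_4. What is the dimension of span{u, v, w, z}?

Use coordinates relative to {1, t, …, t⁴}.
Form the matrix with u, v, w, z as columns and reduce.
There are 2 pivot columns, so rank = 2.

2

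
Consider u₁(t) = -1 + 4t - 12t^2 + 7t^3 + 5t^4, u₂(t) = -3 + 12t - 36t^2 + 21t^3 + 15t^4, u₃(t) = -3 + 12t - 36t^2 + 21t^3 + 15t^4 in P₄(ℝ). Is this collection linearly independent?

linearly dependent

Write each element as a coordinate vector in ℝ⁵ using {1, t, …, t^4}.
Row-reduce the matrix whose columns are u₁, u₂, u₃.
The reduction yields 1 nonzero row, so the rank is 1.
Since rank 1 < 3, the set is linearly dependent.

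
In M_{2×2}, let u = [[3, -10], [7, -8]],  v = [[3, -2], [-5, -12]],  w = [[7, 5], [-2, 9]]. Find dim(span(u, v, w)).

dim = 3

Represent each element by its coordinate vector in ℝ⁴.
Put the 4×3 matrix [u|v|w] into echelon form.
Reduction leaves 3 leading entries, giving rank 3.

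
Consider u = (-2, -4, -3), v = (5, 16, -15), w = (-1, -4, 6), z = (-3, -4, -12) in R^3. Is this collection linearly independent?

linearly dependent

There are 4 vectors in a 3-dimensional space, so they cannot be linearly independent.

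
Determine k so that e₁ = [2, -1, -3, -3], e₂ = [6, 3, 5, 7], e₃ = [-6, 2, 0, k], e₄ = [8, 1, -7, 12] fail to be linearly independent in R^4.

The vectors are dependent exactly when the determinant of the matrix with rows e₁, e₂, e₃, e₄ vanishes.
Cofactor expansion gives det = 80*k - 1360.
This vanishes exactly when k = 17.

k = 17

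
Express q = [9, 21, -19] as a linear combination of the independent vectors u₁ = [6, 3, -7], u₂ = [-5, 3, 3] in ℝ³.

Set up the augmented matrix [u₁ | u₂ | q] and row-reduce.
The system has the unique solution (a₁, a₂) = (4, 3).

q = 4u₁ + 3u₂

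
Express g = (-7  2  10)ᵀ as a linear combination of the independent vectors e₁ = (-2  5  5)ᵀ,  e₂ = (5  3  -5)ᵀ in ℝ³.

Solve the system with e₁, e₂ as columns and g as the right-hand side.
The system has the unique solution (c₁, c₂) = (1, -1).

g = e₁ - e₂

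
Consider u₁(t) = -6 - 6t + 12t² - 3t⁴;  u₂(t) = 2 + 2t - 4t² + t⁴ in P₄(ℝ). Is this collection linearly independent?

linearly dependent

Write each element as a coordinate vector in ℝ⁵ using {1, t, …, t⁴}.
One vector is a scalar multiple of another, so the set is dependent.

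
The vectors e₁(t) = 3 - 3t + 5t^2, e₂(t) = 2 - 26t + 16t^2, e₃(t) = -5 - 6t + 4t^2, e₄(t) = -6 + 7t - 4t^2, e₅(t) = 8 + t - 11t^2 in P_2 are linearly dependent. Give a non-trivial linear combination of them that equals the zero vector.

e₂ - 2e₃ + 2e₄ = 0

Pass to coordinate vectors relative to the basis {1, t, t^2}.
Set up α₁e₁ + … + α₅e₅ = 0 and solve the homogeneous system.
The free variable yields coefficients (0, 1, -2, 2, 0) (any nonzero multiple also works).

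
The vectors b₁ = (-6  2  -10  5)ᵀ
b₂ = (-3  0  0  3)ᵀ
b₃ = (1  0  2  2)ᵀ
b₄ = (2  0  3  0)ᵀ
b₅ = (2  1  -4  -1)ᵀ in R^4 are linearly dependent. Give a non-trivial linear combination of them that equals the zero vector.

Write the vectors as columns of a matrix and find a nonzero vector in its null space.
A generator of the null space is (1, -3, 1, 0, -2).

b₁ - 3b₂ + b₃ - 2b₅ = 0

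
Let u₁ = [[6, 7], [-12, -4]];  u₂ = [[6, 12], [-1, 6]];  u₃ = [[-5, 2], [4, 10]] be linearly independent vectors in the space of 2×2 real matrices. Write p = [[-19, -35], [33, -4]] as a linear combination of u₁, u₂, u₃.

Work in coordinates with respect to the standard basis {E₁₁, E₁₂, E₂₁, E₂₂}.
Set up the augmented matrix [u₁ | u₂ | u₃ | p] and row-reduce.
Back-substitution yields (α₁, α₂, α₃) = (-3, -1, -1).

p = -3u₁ - u₂ - u₃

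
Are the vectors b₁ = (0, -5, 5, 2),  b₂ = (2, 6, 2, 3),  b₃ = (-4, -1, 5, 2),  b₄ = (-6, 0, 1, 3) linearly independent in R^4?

linearly independent

The matrix [b₁|b₂|b₃|b₄] has determinant 740.
A nonzero determinant means the columns are linearly independent.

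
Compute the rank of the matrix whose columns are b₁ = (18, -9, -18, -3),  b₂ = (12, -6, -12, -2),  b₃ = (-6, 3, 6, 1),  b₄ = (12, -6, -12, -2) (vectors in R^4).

1

Form the matrix with b₁, b₂, b₃, b₄ as columns and reduce.
Exactly 1 pivot survives; hence the rank is 1.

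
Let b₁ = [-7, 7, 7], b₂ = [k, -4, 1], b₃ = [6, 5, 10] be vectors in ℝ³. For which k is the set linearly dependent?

k = 15

Dependence holds iff the 3×3 matrix [b₁ b₂ b₃] is singular.
Expanding, det = 525 - 35*k.
Setting this to zero gives k = 15.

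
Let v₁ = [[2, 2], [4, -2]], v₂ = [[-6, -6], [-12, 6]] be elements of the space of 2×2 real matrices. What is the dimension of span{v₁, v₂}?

Pass to coordinate vectors with respect to the basis {E₁₁, E₁₂, E₂₁, E₂₂}.
Row-reduce the 2×4 matrix with these as rows.
There is 1 pivot column, so rank = 1.

dim = 1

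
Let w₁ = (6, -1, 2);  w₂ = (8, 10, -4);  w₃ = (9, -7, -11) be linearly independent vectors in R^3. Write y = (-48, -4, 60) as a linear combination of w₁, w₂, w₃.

Set up the augmented matrix [w₁ | w₂ | w₃ | y] and row-reduce.
Back-substitution yields (c₁, c₂, c₃) = (2, -3, -4).

y = 2w₁ - 3w₂ - 4w₃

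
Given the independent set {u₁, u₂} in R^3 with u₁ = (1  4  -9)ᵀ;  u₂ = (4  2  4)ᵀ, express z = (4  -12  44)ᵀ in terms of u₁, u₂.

z = -4u₁ + 2u₂

Set up the augmented matrix [u₁ | u₂ | z] and row-reduce.
Row-reducing the augmented matrix gives the unique coefficients (α₁, α₂) = (-4, 2).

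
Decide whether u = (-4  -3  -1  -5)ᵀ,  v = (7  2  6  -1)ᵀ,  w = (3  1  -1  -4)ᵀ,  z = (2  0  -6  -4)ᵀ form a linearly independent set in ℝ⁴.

Form the 4×4 matrix with these as columns; its determinant is -352.
A nonzero determinant means the columns are linearly independent.

linearly independent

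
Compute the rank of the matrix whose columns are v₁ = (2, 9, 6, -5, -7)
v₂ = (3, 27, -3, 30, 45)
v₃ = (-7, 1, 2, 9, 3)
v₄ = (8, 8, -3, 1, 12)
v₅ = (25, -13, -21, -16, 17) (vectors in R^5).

3

Form the matrix with v₁, v₂, v₃, v₄, v₅ as columns and reduce.
The echelon form has 3 nonzero rows, so the rank is 3.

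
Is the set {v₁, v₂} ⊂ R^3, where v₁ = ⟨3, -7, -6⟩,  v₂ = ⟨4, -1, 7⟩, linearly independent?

Place the vectors as rows of a 2×3 matrix and reduce to echelon form.
The reduction yields 2 nonzero rows, so the rank is 2.
Since rank = 2 (the number of vectors), the set is linearly independent.

linearly independent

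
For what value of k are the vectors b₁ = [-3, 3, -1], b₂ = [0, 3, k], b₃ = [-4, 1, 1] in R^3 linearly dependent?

k = -7/3

Dependence holds iff the 3×3 matrix [b₁ b₂ b₃] is singular.
The determinant works out to -9*k - 21.
Solving -9*k - 21 = 0 yields k = -7/3.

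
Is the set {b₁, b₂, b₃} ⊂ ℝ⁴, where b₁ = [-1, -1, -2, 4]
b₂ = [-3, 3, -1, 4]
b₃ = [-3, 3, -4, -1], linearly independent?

linearly independent

Row-reduce the matrix whose columns are b₁, b₂, b₃.
The reduction yields 3 nonzero rows, so the rank is 3.
Since rank = 3 (the number of vectors), the set is linearly independent.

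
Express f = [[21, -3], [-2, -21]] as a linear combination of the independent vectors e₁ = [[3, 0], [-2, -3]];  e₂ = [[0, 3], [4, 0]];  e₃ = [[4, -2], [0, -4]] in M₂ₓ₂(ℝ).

Identify each element with its coordinate vector in ℝ⁴ via {E₁₁, E₁₂, E₂₁, E₂₂}.
Since e₁, e₂, e₃ are independent, the coefficients expressing f are uniquely determined by a linear system.
Row-reducing the augmented matrix gives the unique coefficients (α₁, α₂, α₃) = (3, 1, 3).

f = 3e₁ + e₂ + 3e₃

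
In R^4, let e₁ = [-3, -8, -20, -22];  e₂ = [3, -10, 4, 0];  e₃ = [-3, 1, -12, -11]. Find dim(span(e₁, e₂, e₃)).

Apply Gaussian elimination to the matrix whose rows are e₁, e₂, e₃.
Exactly 2 pivots survive; hence the rank is 2.

2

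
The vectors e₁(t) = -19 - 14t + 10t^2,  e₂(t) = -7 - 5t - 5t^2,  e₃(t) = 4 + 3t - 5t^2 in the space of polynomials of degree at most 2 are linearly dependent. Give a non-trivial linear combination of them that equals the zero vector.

Write each element as a vector in ℝ³ using {1, t, t^2}.
Set up α₁e₁ + … + α₃e₃ = 0 and solve the homogeneous system.
One solution (up to scaling) is (1, -1, 3).

e₁ - e₂ + 3e₃ = 0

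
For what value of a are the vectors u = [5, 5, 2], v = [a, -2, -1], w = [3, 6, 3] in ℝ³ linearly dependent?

a = -1

The vectors are dependent exactly when the determinant of the matrix with rows u, v, w vanishes.
Cofactor expansion gives det = -3*a - 3.
Solving -3*a - 3 = 0 yields a = -1.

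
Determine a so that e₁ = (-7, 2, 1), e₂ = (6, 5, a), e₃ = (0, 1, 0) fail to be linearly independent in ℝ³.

a = -6/7

Place the vectors as rows of a 3×3 matrix; dependence ⇔ determinant zero.
Cofactor expansion gives det = 7*a + 6.
Setting this to zero gives a = -6/7.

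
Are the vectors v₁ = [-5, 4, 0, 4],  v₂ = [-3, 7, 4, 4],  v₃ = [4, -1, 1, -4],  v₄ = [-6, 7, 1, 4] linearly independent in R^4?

linearly dependent

The matrix [v₁|v₂|v₃|v₄] has determinant 0.
A zero determinant means the columns are linearly dependent.
Indeed 2v₁ + v₃ - v₄ = 0.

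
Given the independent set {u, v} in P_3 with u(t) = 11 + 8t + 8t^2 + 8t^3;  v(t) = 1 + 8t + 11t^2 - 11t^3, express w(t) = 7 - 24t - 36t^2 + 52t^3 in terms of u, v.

w = u - 4v

Work in coordinates with respect to the standard basis {1, t, …, t^3}.
Solve the system with u, v as columns and w as the right-hand side.
Row-reducing the augmented matrix gives the unique coefficients (c₁, c₂) = (1, -4).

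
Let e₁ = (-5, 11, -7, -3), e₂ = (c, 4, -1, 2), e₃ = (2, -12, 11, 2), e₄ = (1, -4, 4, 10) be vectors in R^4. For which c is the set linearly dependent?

The vectors are dependent exactly when the determinant of the matrix with rows e₁, e₂, e₃, e₄ vanishes.
Expanding, det = -350*c - 1100.
This vanishes exactly when c = -22/7.

c = -22/7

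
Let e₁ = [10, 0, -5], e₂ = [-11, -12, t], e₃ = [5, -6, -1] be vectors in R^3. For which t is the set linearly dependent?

Place the vectors as rows of a 3×3 matrix; dependence ⇔ determinant zero.
Cofactor expansion gives det = 60*t - 510.
Solving 60*t - 510 = 0 yields t = 17/2.

t = 17/2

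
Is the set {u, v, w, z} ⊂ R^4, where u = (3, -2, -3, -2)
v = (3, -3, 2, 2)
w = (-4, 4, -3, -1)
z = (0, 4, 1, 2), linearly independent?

The matrix [u|v|w|z] has determinant 123.
A nonzero determinant means the columns are linearly independent.

linearly independent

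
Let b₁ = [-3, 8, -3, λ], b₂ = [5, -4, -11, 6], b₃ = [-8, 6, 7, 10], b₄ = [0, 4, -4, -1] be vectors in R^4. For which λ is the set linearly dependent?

λ = 23/11

The vectors are dependent exactly when the determinant of the matrix with rows b₁, b₂, b₃, b₄ vanishes.
Cofactor expansion gives det = 460 - 220*λ.
Solving 460 - 220*λ = 0 yields λ = 23/11.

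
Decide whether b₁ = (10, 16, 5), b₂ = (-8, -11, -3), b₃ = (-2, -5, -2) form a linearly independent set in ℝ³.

linearly dependent

Place the vectors as rows of a 3×3 matrix and reduce to echelon form.
The reduction yields 2 nonzero rows, so the rank is 2.
Since rank 2 < 3, the set is linearly dependent.
Indeed b₁ + b₂ + b₃ = 0.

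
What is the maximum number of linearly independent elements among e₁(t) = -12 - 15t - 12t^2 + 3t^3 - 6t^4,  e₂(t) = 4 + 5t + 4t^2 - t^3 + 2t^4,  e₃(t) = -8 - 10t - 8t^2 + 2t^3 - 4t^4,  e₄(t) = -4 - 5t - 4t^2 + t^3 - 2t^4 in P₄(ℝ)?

Use coordinates relative to {1, t, …, t^4}.
Put the 5×4 matrix [e₁|e₂|e₃|e₄] into echelon form.
Exactly 1 pivot survives; hence the rank is 1.

1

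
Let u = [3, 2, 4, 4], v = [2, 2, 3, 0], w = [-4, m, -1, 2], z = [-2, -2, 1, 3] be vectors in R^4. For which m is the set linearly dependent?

m = -18/5

Dependence holds iff the 4×4 matrix [u v w z] is singular.
Cofactor expansion gives det = -35*m - 126.
This vanishes exactly when m = -18/5.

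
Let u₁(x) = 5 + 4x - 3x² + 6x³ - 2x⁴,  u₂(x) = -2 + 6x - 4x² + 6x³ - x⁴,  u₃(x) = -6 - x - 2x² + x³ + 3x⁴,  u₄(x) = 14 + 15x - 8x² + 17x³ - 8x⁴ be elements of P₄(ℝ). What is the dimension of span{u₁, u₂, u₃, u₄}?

dim = 3

Use coordinates relative to {1, x, …, x⁴}.
Row-reduce the 4×5 matrix with these as rows.
There are 3 pivot columns, so rank = 3.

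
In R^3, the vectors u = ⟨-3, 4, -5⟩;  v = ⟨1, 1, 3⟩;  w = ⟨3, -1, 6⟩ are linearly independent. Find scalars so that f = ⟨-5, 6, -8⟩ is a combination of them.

f = u + v - w

Since u, v, w are independent, the coefficients expressing f are uniquely determined by a linear system.
Back-substitution yields (α₁, α₂, α₃) = (1, 1, -1).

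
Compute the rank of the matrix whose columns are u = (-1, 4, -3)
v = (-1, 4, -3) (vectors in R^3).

rank 1

Apply Gaussian elimination to the matrix whose rows are u, v.
There is 1 pivot column, so rank = 1.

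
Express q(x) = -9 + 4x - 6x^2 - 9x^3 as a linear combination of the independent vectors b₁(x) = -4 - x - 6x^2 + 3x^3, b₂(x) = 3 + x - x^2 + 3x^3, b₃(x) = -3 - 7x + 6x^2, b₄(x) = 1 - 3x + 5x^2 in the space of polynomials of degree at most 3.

q = -b₁ - 2b₂ + b₃ - 4b₄

Work in coordinates with respect to the standard basis {1, x, …, x^3}.
Set up the augmented matrix [b₁ | b₂ | b₃ | b₄ | q] and row-reduce.
Back-substitution yields (a₁, …, a₄) = (-1, -2, 1, -4).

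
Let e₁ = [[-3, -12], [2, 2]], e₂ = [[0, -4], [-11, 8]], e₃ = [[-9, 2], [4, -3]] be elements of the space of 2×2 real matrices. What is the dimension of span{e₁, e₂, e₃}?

3

Pass to coordinate vectors with respect to the basis {E₁₁, E₁₂, E₂₁, E₂₂}.
Apply Gaussian elimination to the matrix whose rows are e₁, e₂, e₃.
Exactly 3 pivots survive; hence the rank is 3.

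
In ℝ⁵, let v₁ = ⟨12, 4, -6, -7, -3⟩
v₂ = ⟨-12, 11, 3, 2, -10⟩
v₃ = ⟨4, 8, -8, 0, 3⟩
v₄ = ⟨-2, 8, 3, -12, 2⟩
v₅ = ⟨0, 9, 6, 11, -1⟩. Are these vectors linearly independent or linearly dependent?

Form the 5×5 matrix with these as columns; its determinant is 434578.
A nonzero determinant means the columns are linearly independent.

linearly independent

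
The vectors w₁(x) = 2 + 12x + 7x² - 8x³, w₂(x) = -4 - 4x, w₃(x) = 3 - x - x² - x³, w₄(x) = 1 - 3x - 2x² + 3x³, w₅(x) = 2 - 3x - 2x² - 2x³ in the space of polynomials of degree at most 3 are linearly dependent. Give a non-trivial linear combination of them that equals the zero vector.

w₁ - 3w₃ + 3w₄ + 2w₅ = 0

Write each element as a vector in ℝ⁴ using {1, x, …, x³}.
Solve the homogeneous system with w₁, w₂, w₃, w₄, w₅ as columns by row-reducing the coefficient matrix.
One solution (up to scaling) is (1, 0, -3, 3, 2).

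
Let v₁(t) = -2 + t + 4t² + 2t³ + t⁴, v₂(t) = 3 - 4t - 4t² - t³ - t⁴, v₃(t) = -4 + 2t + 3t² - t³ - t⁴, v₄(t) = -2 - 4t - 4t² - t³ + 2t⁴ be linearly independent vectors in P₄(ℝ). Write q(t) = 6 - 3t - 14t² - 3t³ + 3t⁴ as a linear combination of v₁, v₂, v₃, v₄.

Take coordinate vectors relative to {1, t, …, t⁴}.
Solve the system with v₁, v₂, v₃, v₄ as columns and q as the right-hand side.
Back-substitution yields (c₁, …, c₄) = (-3, -2, -2, 1).

q = -3v₁ - 2v₂ - 2v₃ + v₄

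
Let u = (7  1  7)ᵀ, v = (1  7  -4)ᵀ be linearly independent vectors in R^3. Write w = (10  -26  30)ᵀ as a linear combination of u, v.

w = 2u - 4v

Since u, v are independent, the coefficients expressing w are uniquely determined by a linear system.
The system has the unique solution (a₁, a₂) = (2, -4).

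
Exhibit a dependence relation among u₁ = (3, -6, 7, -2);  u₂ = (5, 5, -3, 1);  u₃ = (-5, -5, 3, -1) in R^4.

u₂ + u₃ = 0

Row-reduce the matrix with u₁, u₂, u₃ as columns; the null space gives the coefficients.
A generator of the null space is (0, 1, 1).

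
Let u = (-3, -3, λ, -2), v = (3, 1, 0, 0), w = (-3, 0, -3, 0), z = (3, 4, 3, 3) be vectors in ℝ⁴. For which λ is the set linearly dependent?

Dependence holds iff the 4×4 matrix [u v w z] is singular.
Cofactor expansion gives det = 9*λ + 18.
Setting this to zero gives λ = -2.

λ = -2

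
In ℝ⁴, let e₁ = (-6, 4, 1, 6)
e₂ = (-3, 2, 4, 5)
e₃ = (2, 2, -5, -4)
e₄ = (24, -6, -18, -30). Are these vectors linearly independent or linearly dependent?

Place the vectors as rows of a 4×4 matrix and reduce to echelon form.
The reduction yields 3 nonzero rows, so the rank is 3.
Since rank 3 < 4, the set is linearly dependent.
Indeed 3e₁ - 3e₃ + e₄ = 0.

linearly dependent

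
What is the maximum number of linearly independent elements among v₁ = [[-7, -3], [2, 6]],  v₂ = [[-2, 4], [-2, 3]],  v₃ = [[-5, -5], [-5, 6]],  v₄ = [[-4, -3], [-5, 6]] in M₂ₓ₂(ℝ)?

Use coordinates relative to {E₁₁, E₁₂, E₂₁, E₂₂}.
Apply Gaussian elimination to the matrix whose rows are v₁, v₂, v₃, v₄.
Exactly 4 pivots survive; hence the rank is 4.

4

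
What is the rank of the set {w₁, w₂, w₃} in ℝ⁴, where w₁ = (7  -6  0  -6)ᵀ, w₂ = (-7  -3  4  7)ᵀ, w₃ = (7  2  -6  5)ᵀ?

3

Row-reduce the 3×4 matrix with these as rows.
The echelon form has 3 nonzero rows, so the rank is 3.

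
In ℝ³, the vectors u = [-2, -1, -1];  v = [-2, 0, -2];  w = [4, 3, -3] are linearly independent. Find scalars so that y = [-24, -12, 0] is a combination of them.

Write y = c₁u + … + c₃w and equate components.
Row-reducing the augmented matrix gives the unique coefficients (c₁, c₂, c₃) = (3, 3, -3).

y = 3u + 3v - 3w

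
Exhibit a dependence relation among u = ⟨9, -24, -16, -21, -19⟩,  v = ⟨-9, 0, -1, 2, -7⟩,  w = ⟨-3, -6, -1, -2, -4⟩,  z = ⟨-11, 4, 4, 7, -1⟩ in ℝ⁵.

Set up α₁u + … + α₄z = 0 and solve the homogeneous system.
A generator of the null space is (1, -2, -2, 3).

u - 2v - 2w + 3z = 0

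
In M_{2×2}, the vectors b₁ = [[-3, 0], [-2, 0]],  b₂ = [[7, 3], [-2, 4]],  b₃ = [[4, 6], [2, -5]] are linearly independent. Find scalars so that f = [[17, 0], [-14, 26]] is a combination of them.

f = b₁ + 4b₂ - 2b₃

Take coordinate vectors relative to {E₁₁, E₁₂, E₂₁, E₂₂}.
Set up the augmented matrix [b₁ | b₂ | b₃ | f] and row-reduce.
Row-reducing the augmented matrix gives the unique coefficients (a₁, a₂, a₃) = (1, 4, -2).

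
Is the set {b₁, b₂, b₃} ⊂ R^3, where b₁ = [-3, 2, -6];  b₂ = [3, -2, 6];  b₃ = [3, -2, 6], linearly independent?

The matrix [b₁|b₂|b₃] has determinant 0.
A zero determinant means the columns are linearly dependent.

linearly dependent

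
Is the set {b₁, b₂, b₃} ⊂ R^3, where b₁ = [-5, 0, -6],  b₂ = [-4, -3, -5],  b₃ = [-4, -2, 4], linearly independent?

Row-reduce the matrix whose columns are b₁, b₂, b₃.
The reduction yields 3 nonzero rows, so the rank is 3.
Since rank = 3 (the number of vectors), the set is linearly independent.

linearly independent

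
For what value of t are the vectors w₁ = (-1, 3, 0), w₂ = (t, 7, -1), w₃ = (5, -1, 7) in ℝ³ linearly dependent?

t = -3

The vectors are dependent exactly when the determinant of the matrix with rows w₁, w₂, w₃ vanishes.
Cofactor expansion gives det = -21*t - 63.
This vanishes exactly when t = -3.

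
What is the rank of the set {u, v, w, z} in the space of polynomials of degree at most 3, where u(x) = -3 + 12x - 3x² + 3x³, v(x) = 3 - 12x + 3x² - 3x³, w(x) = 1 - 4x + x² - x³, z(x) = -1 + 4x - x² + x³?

rank 1

Use coordinates relative to {1, x, …, x³}.
Form the matrix with u, v, w, z as columns and reduce.
There is 1 pivot column, so rank = 1.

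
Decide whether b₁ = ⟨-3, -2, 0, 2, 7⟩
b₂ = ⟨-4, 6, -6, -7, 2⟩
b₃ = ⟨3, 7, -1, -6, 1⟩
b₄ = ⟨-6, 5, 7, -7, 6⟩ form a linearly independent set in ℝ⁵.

Row-reduce the matrix whose columns are b₁, b₂, b₃, b₄.
The reduction yields 4 nonzero rows, so the rank is 4.
Since rank = 4 (the number of vectors), the set is linearly independent.

linearly independent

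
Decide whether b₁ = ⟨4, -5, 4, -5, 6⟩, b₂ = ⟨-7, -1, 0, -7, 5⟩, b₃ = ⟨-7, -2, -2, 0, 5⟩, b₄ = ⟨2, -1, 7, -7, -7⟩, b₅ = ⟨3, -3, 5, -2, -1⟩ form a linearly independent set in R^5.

Row-reduce the matrix whose columns are b₁, b₂, b₃, b₄, b₅.
The reduction yields 5 nonzero rows, so the rank is 5.
Since rank = 5 (the number of vectors), the set is linearly independent.

linearly independent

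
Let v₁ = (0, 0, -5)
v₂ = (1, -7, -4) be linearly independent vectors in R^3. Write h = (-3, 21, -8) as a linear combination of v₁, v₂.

h = 4v₁ - 3v₂

Solve the system with v₁, v₂ as columns and h as the right-hand side.
Back-substitution yields (c₁, c₂) = (4, -3).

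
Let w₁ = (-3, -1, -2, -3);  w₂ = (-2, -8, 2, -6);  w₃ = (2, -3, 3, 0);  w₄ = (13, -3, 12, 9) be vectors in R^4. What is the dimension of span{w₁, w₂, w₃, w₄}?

2

Put the 4×4 matrix [w₁|w₂|w₃|w₄] into echelon form.
The echelon form has 2 nonzero rows, so the rank is 2.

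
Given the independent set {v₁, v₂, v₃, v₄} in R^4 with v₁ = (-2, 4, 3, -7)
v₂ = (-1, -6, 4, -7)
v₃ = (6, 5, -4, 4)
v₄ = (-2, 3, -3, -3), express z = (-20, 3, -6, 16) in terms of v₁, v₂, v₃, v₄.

z = -v₁ - 4v₂ - 4v₃ + v₄

Set up the augmented matrix [v₁ | v₂ | v₃ | v₄ | z] and row-reduce.
The system has the unique solution (a₁, …, a₄) = (-1, -4, -4, 1).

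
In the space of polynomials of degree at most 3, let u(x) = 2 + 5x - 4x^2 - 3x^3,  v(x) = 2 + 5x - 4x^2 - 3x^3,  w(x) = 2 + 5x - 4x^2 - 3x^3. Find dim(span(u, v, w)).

1

Represent each element by its coordinate vector in ℝ⁴.
Form the matrix with u, v, w as columns and reduce.
Exactly 1 pivot survives; hence the rank is 1.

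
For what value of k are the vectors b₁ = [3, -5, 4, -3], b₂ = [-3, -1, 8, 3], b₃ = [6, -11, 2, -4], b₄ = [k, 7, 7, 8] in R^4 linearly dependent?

k = -53/6

Dependence holds iff the 4×4 matrix [b₁ b₂ b₃ b₄] is singular.
Cofactor expansion gives det = 216*k + 1908.
Setting this to zero gives k = -53/6.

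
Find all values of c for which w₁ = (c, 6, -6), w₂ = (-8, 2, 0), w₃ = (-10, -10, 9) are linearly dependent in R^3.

c = 28/3

The set is linearly dependent precisely when det[w₁; w₂; w₃] = 0.
The determinant works out to 18*c - 168.
Solving 18*c - 168 = 0 yields c = 28/3.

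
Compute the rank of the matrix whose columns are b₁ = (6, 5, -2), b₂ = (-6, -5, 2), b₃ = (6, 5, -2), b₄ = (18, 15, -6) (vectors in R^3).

rank 1

Apply Gaussian elimination to the matrix whose rows are b₁, b₂, b₃, b₄.
There is 1 pivot column, so rank = 1.
(With 4 elements in a 3-dimensional space the rank is at most 3.)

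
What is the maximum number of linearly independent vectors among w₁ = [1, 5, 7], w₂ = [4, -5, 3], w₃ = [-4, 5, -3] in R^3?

Put the 3×3 matrix [w₁|w₂|w₃] into echelon form.
Reduction leaves 2 leading entries, giving rank 2.

2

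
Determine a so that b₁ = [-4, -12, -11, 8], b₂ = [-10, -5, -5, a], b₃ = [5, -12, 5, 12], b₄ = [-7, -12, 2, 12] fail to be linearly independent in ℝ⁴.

Dependence holds iff the 4×4 matrix [b₁ b₂ b₃ b₄] is singular.
The determinant works out to 1980*a - 7560.
Solving 1980*a - 7560 = 0 yields a = 42/11.

a = 42/11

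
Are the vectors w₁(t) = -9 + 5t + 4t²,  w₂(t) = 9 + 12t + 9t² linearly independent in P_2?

linearly independent

Write each element as a coordinate vector in ℝ³ using {1, t, t²}.
Row-reduce the matrix whose columns are w₁, w₂.
The reduction yields 2 nonzero rows, so the rank is 2.
Since rank = 2 (the number of vectors), the set is linearly independent.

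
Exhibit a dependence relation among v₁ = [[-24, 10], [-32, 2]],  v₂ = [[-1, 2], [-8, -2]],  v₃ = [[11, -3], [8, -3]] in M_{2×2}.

v₁ - 2v₂ + 2v₃ = 0

Write each element as a vector in ℝ⁴ using {E₁₁, E₁₂, E₂₁, E₂₂}.
Row-reduce the matrix with v₁, v₂, v₃ as columns; the null space gives the coefficients.
The free variable yields coefficients (1, -2, 2) (any nonzero multiple also works).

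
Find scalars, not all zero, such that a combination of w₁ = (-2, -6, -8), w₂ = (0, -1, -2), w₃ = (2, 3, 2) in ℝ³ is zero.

Write the vectors as columns of a matrix and find a nonzero vector in its null space.
A generator of the null space is (1, -3, 1).

w₁ - 3w₂ + w₃ = 0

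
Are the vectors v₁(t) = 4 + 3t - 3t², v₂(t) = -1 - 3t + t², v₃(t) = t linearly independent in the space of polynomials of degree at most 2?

linearly independent

Write each element as a coordinate vector in ℝ³ using {1, t, t²}.
Place the vectors as rows of a 3×3 matrix and reduce to echelon form.
The reduction yields 3 nonzero rows, so the rank is 3.
Since rank = 3 (the number of vectors), the set is linearly independent.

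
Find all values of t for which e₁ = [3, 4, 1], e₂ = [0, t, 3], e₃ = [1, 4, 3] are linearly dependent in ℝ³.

t = 3

Place the vectors as rows of a 3×3 matrix; dependence ⇔ determinant zero.
Expanding, det = 8*t - 24.
Setting this to zero gives t = 3.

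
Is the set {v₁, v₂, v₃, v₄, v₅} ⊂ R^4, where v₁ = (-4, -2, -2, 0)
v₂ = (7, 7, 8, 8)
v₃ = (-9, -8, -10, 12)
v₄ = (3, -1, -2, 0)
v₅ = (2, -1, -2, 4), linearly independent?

linearly dependent

There are 5 vectors in a 4-dimensional space, so they cannot be linearly independent.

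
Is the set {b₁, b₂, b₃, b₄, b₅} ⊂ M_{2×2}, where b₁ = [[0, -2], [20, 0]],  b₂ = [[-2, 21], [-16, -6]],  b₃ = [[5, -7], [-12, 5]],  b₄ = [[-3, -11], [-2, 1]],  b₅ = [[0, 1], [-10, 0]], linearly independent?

Write each element as a coordinate vector in ℝ⁴ using {E₁₁, E₁₂, E₂₁, E₂₂}.
There are 5 vectors in a 4-dimensional space, so they cannot be linearly independent.

linearly dependent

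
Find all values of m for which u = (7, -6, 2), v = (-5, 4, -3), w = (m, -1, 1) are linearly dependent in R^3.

m = 13/10

Place the vectors as rows of a 3×3 matrix; dependence ⇔ determinant zero.
Cofactor expansion gives det = 10*m - 13.
Solving 10*m - 13 = 0 yields m = 13/10.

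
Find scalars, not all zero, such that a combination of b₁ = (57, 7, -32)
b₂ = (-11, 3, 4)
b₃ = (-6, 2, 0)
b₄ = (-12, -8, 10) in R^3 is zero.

Solve the homogeneous system with b₁, b₂, b₃, b₄ as columns by row-reducing the coefficient matrix.
One solution (up to scaling) is (1, 3, 0, 2).

b₁ + 3b₂ + 2b₄ = 0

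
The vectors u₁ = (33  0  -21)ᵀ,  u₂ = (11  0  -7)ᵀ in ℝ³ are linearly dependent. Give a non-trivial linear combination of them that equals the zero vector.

Set up α₁u₁ + α₂u₂ = 0 and solve the homogeneous system.
A generator of the null space is (1, -3).

u₁ - 3u₂ = 0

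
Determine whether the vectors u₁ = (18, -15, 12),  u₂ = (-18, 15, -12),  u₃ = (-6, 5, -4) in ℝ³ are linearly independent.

linearly dependent

One vector is a scalar multiple of another, so the set is dependent.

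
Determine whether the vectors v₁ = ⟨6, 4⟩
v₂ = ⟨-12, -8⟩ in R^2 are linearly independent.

Form the 2×2 matrix with these as columns; its determinant is 0.
A zero determinant means the columns are linearly dependent.
Indeed 2v₁ + v₂ = 0.

linearly dependent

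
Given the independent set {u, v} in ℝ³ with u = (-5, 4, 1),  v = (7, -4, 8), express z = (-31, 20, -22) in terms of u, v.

Write z = a₁u + a₂v and equate components.
The system has the unique solution (a₁, a₂) = (2, -3).

z = 2u - 3v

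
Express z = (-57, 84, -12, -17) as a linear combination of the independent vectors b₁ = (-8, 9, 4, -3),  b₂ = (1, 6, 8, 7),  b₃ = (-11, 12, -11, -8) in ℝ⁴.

z = 2b₁ + 3b₂ + 4b₃

Set up the augmented matrix [b₁ | b₂ | b₃ | z] and row-reduce.
Back-substitution yields (c₁, c₂, c₃) = (2, 3, 4).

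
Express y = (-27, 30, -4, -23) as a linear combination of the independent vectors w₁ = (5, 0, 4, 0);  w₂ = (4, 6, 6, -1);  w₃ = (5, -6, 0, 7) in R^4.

Set up the augmented matrix [w₁ | w₂ | w₃ | y] and row-reduce.
Back-substitution yields (c₁, c₂, c₃) = (-4, 2, -3).

y = -4w₁ + 2w₂ - 3w₃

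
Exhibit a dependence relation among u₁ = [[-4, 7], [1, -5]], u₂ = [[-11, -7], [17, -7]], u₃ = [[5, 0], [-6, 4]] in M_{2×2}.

Take coordinates with respect to {E₁₁, E₁₂, E₂₁, E₂₂}.
Write the vectors as columns of a matrix and find a nonzero vector in its null space.
The free variable yields coefficients (1, 1, 3) (any nonzero multiple also works).

u₁ + u₂ + 3u₃ = 0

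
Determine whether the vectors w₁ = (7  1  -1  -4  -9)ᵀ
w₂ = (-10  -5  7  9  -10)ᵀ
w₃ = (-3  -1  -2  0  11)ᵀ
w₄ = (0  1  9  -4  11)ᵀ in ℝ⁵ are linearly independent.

linearly independent

Place the vectors as rows of a 4×5 matrix and reduce to echelon form.
The reduction yields 4 nonzero rows, so the rank is 4.
Since rank = 4 (the number of vectors), the set is linearly independent.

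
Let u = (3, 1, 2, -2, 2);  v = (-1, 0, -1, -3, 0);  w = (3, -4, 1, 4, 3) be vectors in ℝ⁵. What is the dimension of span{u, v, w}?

dim = 3

Apply Gaussian elimination to the matrix whose rows are u, v, w.
Exactly 3 pivots survive; hence the rank is 3.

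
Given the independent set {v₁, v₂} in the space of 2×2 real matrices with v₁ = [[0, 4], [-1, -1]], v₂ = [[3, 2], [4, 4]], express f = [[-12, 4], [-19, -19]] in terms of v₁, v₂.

f = 3v₁ - 4v₂

Identify each element with its coordinate vector in ℝ⁴ via {E₁₁, E₁₂, E₂₁, E₂₂}.
Solve the system with v₁, v₂ as columns and f as the right-hand side.
The system has the unique solution (α₁, α₂) = (3, -4).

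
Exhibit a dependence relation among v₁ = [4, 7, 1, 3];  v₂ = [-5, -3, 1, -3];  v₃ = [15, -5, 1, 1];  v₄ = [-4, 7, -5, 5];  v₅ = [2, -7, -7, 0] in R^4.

Write the vectors as columns of a matrix and find a nonzero vector in its null space.
The free variable yields coefficients (1, 3, 1, 1, 0) (any nonzero multiple also works).

v₁ + 3v₂ + v₃ + v₄ = 0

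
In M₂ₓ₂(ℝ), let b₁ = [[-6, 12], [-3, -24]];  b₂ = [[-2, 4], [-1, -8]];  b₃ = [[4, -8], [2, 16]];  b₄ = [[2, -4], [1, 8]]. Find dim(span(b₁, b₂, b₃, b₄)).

dim = 1

Pass to coordinate vectors with respect to the basis {E₁₁, E₁₂, E₂₁, E₂₂}.
Put the 4×4 matrix [b₁|b₂|b₃|b₄] into echelon form.
The echelon form has 1 nonzero row, so the rank is 1.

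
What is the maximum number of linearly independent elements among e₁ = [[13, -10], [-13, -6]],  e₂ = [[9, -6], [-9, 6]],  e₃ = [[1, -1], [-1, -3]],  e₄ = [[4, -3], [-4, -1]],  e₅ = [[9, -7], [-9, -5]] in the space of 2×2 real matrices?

Pass to coordinate vectors with respect to the basis {E₁₁, E₁₂, E₂₁, E₂₂}.
Form the matrix with e₁, e₂, e₃, e₄, e₅ as columns and reduce.
Reduction leaves 2 leading entries, giving rank 2.
(With 5 elements in a 4-dimensional space the rank is at most 4.)

2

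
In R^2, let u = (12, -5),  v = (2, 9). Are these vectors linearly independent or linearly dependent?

Place the vectors as rows of a 2×2 matrix and reduce to echelon form.
The reduction yields 2 nonzero rows, so the rank is 2.
Since rank = 2 (the number of vectors), the set is linearly independent.

linearly independent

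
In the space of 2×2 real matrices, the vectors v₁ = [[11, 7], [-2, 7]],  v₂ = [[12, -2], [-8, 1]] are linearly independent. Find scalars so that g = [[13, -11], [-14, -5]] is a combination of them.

g = -v₁ + 2v₂

Take coordinate vectors relative to {E₁₁, E₁₂, E₂₁, E₂₂}.
Since v₁, v₂ are independent, the coefficients expressing g are uniquely determined by a linear system.
Back-substitution yields (a₁, a₂) = (-1, 2).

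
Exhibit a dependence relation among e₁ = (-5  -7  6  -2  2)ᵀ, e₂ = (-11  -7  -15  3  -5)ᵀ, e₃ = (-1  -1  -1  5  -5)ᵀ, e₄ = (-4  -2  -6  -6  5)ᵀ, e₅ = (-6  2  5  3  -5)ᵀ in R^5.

e₂ - 3e₃ - 2e₄ = 0

Set up α₁e₁ + … + α₅e₅ = 0 and solve the homogeneous system.
A generator of the null space is (0, 1, -3, -2, 0).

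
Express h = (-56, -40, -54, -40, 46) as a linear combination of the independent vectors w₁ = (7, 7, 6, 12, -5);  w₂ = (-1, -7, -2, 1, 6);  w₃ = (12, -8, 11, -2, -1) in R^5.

Set up the augmented matrix [w₁ | w₂ | w₃ | h] and row-reduce.
Row-reducing the augmented matrix gives the unique coefficients (a₁, a₂, a₃) = (-4, 4, -2).

h = -4w₁ + 4w₂ - 2w₃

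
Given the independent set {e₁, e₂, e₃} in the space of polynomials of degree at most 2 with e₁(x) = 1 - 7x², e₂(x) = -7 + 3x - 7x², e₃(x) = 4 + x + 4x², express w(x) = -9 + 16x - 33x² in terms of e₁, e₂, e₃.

w = 3e₁ + 4e₂ + 4e₃

Identify each element with its coordinate vector in ℝ³ via {1, x, x²}.
Solve the system with e₁, e₂, e₃ as columns and w as the right-hand side.
The system has the unique solution (a₁, a₂, a₃) = (3, 4, 4).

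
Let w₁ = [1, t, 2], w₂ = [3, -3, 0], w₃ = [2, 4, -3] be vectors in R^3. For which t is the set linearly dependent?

The set is linearly dependent precisely when det[w₁; w₂; w₃] = 0.
The determinant works out to 9*t + 45.
Setting this to zero gives t = -5.

t = -5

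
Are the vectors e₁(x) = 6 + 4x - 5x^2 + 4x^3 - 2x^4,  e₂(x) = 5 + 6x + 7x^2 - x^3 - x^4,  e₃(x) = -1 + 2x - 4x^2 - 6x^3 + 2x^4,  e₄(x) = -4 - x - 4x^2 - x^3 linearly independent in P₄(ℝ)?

Take coordinates with respect to the standard basis {1, x, …, x^4}.
Place the vectors as rows of a 4×5 matrix and reduce to echelon form.
The reduction yields 4 nonzero rows, so the rank is 4.
Since rank = 4 (the number of vectors), the set is linearly independent.

linearly independent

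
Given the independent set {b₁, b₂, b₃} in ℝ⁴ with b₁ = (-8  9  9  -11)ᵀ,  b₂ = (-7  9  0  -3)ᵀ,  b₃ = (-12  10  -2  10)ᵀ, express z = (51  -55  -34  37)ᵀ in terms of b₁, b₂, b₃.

z = -4b₁ - b₂ - b₃

Solve the system with b₁, b₂, b₃ as columns and z as the right-hand side.
The system has the unique solution (a₁, a₂, a₃) = (-4, -1, -1).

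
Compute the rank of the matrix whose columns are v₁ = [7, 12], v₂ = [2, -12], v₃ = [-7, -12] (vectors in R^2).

rank 2

Row-reduce the 3×2 matrix with these as rows.
Exactly 2 pivots survive; hence the rank is 2.
(With 3 elements in a 2-dimensional space the rank is at most 2.)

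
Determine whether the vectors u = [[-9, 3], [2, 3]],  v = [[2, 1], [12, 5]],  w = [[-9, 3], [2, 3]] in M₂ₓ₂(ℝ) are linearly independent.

Write each element as a coordinate vector in ℝ⁴ using {E₁₁, E₁₂, E₂₁, E₂₂}.
Two of the vectors are equal, giving an immediate dependence.

linearly dependent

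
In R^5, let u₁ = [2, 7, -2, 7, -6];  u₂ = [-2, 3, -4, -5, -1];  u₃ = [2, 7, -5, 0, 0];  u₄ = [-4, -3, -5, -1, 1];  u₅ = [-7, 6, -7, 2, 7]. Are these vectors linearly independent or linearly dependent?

linearly independent

The matrix [u₁|u₂|u₃|u₄|u₅] has determinant -20733.
A nonzero determinant means the columns are linearly independent.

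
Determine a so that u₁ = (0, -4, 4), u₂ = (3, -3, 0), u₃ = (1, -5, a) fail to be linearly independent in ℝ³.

The vectors are dependent exactly when the determinant of the matrix with rows u₁, u₂, u₃ vanishes.
Cofactor expansion gives det = 12*a - 48.
Setting this to zero gives a = 4.

a = 4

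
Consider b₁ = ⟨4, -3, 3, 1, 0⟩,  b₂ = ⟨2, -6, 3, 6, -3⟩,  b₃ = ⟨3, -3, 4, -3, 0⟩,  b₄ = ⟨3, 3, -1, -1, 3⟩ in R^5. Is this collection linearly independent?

linearly dependent

Place the vectors as rows of a 4×5 matrix and reduce to echelon form.
The reduction yields 3 nonzero rows, so the rank is 3.
Since rank 3 < 4, the set is linearly dependent.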